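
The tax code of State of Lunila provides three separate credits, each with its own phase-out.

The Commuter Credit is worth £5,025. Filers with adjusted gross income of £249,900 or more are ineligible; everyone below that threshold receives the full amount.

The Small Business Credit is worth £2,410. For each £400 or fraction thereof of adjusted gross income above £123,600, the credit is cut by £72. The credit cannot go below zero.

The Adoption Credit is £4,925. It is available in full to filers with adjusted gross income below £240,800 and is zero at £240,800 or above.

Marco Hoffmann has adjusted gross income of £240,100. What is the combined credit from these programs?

£9,950

Commuter Credit: £240,100 is below the £249,900 cutoff, so the full £5,025 applies.
Small Business Credit: income exceeds £123,600 by £116,500 → 292 increments × £72 = £21,024 ≥ base, so the credit is £0.
Adoption Credit: £240,100 is below the £240,800 cutoff, so the full £4,925 applies.
Total: £5,025 + £0 + £4,925 = £9,950.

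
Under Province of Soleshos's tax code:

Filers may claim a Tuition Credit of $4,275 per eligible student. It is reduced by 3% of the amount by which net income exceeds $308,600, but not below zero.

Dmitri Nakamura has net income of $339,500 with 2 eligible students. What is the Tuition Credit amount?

Tuition Credit: base = 2 × $4,275 = $8,550. 3% of the $30,900 excess over $308,600 is $927; credit = $8,550 − $927 = $7,623.

$7,623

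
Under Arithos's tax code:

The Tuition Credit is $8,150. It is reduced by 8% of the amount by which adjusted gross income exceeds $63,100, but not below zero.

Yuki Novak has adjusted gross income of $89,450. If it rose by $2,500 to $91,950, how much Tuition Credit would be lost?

At $89,450 — 8% of the $26,350 excess over $63,100 is $2,108; credit = $8,150 − $2,108 = $6,042.
At $91,950 — 8% of the $28,850 excess over $63,100 is $2,308; credit = $8,150 − $2,308 = $5,842.
Lost: $6,042 − $5,842 = $200.

$200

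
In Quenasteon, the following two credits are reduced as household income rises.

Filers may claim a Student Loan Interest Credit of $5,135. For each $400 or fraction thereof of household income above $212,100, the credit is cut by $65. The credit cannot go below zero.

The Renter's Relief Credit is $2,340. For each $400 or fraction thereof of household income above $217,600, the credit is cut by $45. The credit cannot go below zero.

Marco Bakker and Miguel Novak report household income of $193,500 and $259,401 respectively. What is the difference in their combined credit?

Marco ($193,500): Student Loan Interest Credit: $193,500 is at or below the $212,100 threshold, so the full $5,135 applies. Renter's Relief Credit: $193,500 is at or below the $217,600 threshold, so the full $2,340 applies. total $5,135 + $2,340 = $7,475
Miguel ($259,401): Student Loan Interest Credit: income exceeds $212,100 by $47,301 → 119 increments × $65 = $7,735 ≥ base, so the credit is $0. Renter's Relief Credit: income exceeds $217,600 by $41,801 → 105 increments × $45 = $4,725 ≥ base, so the credit is $0. total $0 + $0 = $0
Difference: |$7,475 − $0| = $7,475.

$7,475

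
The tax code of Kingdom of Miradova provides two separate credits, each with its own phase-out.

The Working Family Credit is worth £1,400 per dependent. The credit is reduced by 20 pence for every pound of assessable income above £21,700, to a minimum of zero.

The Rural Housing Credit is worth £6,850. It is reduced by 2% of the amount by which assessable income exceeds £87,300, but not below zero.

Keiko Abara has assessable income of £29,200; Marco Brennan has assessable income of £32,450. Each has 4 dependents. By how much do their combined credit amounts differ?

Keiko (£29,200): Working Family Credit: base = 4 × £1,400 = £5,600. 20% of the £7,500 excess over £21,700 is £1,500; credit = £5,600 − £1,500 = £4,100. Rural Housing Credit: £29,200 is at or below the £87,300 threshold, so the full £6,850 applies. total £4,100 + £6,850 = £10,950
Marco (£32,450): Working Family Credit: base = 4 × £1,400 = £5,600. 20% of the £10,750 excess over £21,700 is £2,150; credit = £5,600 − £2,150 = £3,450. Rural Housing Credit: £32,450 is at or below the £87,300 threshold, so the full £6,850 applies. total £3,450 + £6,850 = £10,300
Difference: |£10,950 − £10,300| = £650.

£650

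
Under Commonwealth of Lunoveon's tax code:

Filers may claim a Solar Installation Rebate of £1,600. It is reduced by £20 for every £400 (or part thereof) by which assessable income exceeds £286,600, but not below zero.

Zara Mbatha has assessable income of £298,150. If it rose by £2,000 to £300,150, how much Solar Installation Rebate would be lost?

£100

At £298,150 — income exceeds £286,600 by £11,550, which is 29 full-or-partial £400 increments; reduction = 29 × £20 = £580, leaving £1,020.
At £300,150 — income exceeds £286,600 by £13,550, which is 34 full-or-partial £400 increments; reduction = 34 × £20 = £680, leaving £920.
Lost: £1,020 − £920 = £100.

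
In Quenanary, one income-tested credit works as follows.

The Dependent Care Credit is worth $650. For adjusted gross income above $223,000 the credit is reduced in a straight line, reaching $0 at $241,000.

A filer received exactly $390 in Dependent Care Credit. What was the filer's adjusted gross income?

$230,200

$390 is 390/650 of the full $650, so 260/650 of the $18,000 range has been used: income = $223,000 + $18,000 × 260/650 = $230,200.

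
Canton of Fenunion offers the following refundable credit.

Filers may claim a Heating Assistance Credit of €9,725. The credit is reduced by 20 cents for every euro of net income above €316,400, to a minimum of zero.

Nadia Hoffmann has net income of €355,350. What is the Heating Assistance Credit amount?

€1,935

Heating Assistance Credit: 20% of the €38,950 excess over €316,400 is €7,790; credit = €9,725 − €7,790 = €1,935.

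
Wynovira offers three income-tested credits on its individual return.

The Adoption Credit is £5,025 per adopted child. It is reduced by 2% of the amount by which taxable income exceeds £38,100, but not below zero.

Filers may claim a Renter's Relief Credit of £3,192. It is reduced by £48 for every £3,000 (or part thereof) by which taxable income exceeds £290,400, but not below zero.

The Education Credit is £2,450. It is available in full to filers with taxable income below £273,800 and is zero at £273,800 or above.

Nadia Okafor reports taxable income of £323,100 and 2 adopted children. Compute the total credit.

Adoption Credit: base = 2 × £5,025 = £10,050. 2% of the £285,000 excess over £38,100 is £5,700; credit = £10,050 − £5,700 = £4,350.
Renter's Relief Credit: income exceeds £290,400 by £32,700, which is 11 full-or-partial £3,000 increments; reduction = 11 × £48 = £528, leaving £2,664.
Education Credit: £323,100 meets or exceeds the £273,800 cutoff, so the credit is £0.
Total: £4,350 + £2,664 + £0 = £7,014.

£7,014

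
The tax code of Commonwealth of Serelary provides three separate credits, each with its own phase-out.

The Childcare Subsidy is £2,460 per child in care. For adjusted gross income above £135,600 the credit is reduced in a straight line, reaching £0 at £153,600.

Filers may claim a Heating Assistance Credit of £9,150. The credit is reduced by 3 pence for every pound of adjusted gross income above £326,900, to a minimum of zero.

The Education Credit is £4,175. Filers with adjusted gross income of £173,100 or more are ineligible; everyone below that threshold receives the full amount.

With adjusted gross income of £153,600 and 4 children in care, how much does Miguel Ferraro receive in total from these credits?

£13,325

Childcare Subsidy: base = 4 × £2,460 = £9,840. £153,600 is at or above £153,600, so the credit is £0.
Heating Assistance Credit: £153,600 is at or below the £326,900 threshold, so the full £9,150 applies.
Education Credit: £153,600 is below the £173,100 cutoff, so the full £4,175 applies.
Total: £0 + £9,150 + £4,175 = £13,325.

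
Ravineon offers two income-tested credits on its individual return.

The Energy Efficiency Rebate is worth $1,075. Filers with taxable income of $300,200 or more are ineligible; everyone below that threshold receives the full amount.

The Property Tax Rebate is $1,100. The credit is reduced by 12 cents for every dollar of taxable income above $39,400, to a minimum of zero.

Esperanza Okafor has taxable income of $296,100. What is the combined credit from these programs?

$1,075

Energy Efficiency Rebate: $296,100 is below the $300,200 cutoff, so the full $1,075 applies.
Property Tax Rebate: 12% of the $256,700 excess over $39,400 is $30,804 ≥ base, so the credit is $0.
Total: $1,075 + $0 = $1,075.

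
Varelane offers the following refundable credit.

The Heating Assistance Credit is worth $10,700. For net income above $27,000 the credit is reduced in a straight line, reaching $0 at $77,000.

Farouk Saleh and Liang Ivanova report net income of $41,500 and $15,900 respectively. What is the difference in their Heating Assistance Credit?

Farouk ($41,500): Heating Assistance Credit: $41,500 is $14,500 into a $50,000 phase-out range, leaving 35,500/50,000 of the credit: $10,700 × 35,500/50,000 = $7,597.
Liang ($15,900): Heating Assistance Credit: $15,900 is at or below the $27,000 threshold, so the full $10,700 applies.
Difference: |$7,597 − $10,700| = $3,103.

$3,103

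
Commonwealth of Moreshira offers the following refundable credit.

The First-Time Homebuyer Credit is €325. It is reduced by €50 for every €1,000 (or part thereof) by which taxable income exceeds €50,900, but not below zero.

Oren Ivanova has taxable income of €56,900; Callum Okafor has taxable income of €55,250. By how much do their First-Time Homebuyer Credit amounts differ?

Oren (€56,900): First-Time Homebuyer Credit: income exceeds €50,900 by €6,000, which is 6 full-or-partial €1,000 increments; reduction = 6 × €50 = €300, leaving €25.
Callum (€55,250): First-Time Homebuyer Credit: income exceeds €50,900 by €4,350, which is 5 full-or-partial €1,000 increments; reduction = 5 × €50 = €250, leaving €75.
Difference: |€25 − €75| = €50.

€50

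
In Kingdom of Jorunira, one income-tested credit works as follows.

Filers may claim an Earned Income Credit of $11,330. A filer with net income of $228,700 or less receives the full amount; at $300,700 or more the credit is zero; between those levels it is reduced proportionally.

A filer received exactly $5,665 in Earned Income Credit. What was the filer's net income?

$5,665 is 5,665/11,330 of the full $11,330, so 5,665/11,330 of the $72,000 range has been used: income = $228,700 + $72,000 × 5,665/11,330 = $264,700.

$264,700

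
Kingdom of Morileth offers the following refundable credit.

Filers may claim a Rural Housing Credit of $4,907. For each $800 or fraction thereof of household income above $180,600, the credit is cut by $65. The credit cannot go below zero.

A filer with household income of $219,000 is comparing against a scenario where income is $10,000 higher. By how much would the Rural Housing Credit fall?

At $219,000 — income exceeds $180,600 by $38,400, which is 48 full-or-partial $800 increments; reduction = 48 × $65 = $3,120, leaving $1,787.
At $229,000 — income exceeds $180,600 by $48,400, which is 61 full-or-partial $800 increments; reduction = 61 × $65 = $3,965, leaving $942.
Lost: $1,787 − $942 = $845.

$845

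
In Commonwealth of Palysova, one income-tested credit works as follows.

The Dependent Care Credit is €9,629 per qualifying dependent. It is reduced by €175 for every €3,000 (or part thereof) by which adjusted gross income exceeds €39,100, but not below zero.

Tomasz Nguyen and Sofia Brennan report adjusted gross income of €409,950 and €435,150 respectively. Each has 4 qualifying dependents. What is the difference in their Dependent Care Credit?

Tomasz (€409,950): Dependent Care Credit: base = 4 × €9,629 = €38,516. income exceeds €39,100 by €370,850, which is 124 full-or-partial €3,000 increments; reduction = 124 × €175 = €21,700, leaving €16,816.
Sofia (€435,150): Dependent Care Credit: base = 4 × €9,629 = €38,516. income exceeds €39,100 by €396,050, which is 133 full-or-partial €3,000 increments; reduction = 133 × €175 = €23,275, leaving €15,241.
Difference: |€16,816 − €15,241| = €1,575.

€1,575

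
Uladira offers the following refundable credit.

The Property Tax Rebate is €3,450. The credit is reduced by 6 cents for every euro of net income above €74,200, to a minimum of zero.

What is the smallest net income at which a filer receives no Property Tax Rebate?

The credit falls by 6% of each euro above €74,200, so it reaches zero when the excess is €3,450 / 6% = €57,500: income = €74,200 + €57,500 = €131,700.

€131,700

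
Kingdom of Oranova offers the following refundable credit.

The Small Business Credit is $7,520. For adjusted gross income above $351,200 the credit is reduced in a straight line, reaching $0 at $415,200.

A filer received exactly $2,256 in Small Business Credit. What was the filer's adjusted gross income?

$396,000

$2,256 is 2,256/7,520 of the full $7,520, so 5,264/7,520 of the $64,000 range has been used: income = $351,200 + $64,000 × 5,264/7,520 = $396,000.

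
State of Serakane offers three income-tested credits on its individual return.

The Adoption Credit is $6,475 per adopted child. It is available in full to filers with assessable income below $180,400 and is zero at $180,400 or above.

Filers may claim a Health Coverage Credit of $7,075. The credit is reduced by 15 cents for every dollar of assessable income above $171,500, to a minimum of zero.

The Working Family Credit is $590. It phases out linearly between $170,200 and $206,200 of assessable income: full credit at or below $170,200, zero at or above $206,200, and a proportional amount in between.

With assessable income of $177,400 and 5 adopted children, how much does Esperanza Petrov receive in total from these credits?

Adoption Credit: base = 5 × $6,475 = $32,375. $177,400 is below the $180,400 cutoff, so the full $32,375 applies.
Health Coverage Credit: 15% of the $5,900 excess over $171,500 is $885; credit = $7,075 − $885 = $6,190.
Working Family Credit: $177,400 is $7,200 into a $36,000 phase-out range, leaving 28,800/36,000 of the credit: $590 × 28,800/36,000 = $472.
Total: $32,375 + $6,190 + $472 = $39,037.

$39,037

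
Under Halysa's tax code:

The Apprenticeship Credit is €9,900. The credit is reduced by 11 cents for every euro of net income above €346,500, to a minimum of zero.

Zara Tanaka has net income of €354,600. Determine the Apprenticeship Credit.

€9,009

Apprenticeship Credit: 11% of the €8,100 excess over €346,500 is €891; credit = €9,900 − €891 = €9,009.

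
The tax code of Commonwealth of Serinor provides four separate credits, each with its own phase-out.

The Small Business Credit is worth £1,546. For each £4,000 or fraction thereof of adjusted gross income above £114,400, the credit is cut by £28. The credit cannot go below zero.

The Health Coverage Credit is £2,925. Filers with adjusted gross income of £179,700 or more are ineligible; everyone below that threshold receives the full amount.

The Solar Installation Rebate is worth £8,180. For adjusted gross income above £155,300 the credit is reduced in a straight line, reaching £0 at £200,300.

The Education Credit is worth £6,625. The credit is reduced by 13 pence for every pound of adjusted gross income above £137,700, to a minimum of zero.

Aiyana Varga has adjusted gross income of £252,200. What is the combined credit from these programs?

£566

Small Business Credit: income exceeds £114,400 by £137,800, which is 35 full-or-partial £4,000 increments; reduction = 35 × £28 = £980, leaving £566.
Health Coverage Credit: £252,200 meets or exceeds the £179,700 cutoff, so the credit is £0.
Solar Installation Rebate: £252,200 is at or above £200,300, so the credit is £0.
Education Credit: 13% of the £114,500 excess over £137,700 is £14,885 ≥ base, so the credit is £0.
Total: £566 + £0 + £0 + £0 = £566.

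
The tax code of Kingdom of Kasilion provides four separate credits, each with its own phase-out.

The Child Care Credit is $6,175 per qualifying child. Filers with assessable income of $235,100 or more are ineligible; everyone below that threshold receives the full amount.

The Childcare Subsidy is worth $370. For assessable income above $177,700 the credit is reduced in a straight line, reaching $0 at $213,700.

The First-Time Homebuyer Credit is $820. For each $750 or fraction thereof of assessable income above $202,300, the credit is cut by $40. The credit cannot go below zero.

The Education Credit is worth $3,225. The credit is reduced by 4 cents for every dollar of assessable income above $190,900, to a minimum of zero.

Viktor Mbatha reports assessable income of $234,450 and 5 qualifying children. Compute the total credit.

$32,358

Child Care Credit: base = 5 × $6,175 = $30,875. $234,450 is below the $235,100 cutoff, so the full $30,875 applies.
Childcare Subsidy: $234,450 is at or above $213,700, so the credit is $0.
First-Time Homebuyer Credit: income exceeds $202,300 by $32,150 → 43 increments × $40 = $1,720 ≥ base, so the credit is $0.
Education Credit: 4% of the $43,550 excess over $190,900 is $1,742; credit = $3,225 − $1,742 = $1,483.
Total: $30,875 + $0 + $0 + $1,483 = $32,358.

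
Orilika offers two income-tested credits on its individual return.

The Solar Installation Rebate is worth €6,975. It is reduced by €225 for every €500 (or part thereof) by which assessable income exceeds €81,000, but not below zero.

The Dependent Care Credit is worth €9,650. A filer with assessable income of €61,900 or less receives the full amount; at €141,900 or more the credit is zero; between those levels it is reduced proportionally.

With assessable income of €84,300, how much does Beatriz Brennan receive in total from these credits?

€12,348

Solar Installation Rebate: income exceeds €81,000 by €3,300, which is 7 full-or-partial €500 increments; reduction = 7 × €225 = €1,575, leaving €5,400.
Dependent Care Credit: €84,300 is €22,400 into a €80,000 phase-out range, leaving 57,600/80,000 of the credit: €9,650 × 57,600/80,000 = €6,948.
Total: €5,400 + €6,948 = €12,348.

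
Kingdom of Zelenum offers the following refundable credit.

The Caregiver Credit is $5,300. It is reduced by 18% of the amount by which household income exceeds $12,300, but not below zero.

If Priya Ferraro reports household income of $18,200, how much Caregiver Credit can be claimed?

Caregiver Credit: 18% of the $5,900 excess over $12,300 is $1,062; credit = $5,300 − $1,062 = $4,238.

$4,238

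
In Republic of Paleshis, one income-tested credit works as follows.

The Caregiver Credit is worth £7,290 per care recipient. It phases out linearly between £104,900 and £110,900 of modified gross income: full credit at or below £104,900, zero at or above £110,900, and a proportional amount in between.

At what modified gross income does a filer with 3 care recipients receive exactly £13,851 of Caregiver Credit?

Full credit = 3 × £7,290 = £21,870.
£13,851 is 13,851/21,870 of the full £21,870, so 8,019/21,870 of the £6,000 range has been used: income = £104,900 + £6,000 × 8,019/21,870 = £107,100.

£107,100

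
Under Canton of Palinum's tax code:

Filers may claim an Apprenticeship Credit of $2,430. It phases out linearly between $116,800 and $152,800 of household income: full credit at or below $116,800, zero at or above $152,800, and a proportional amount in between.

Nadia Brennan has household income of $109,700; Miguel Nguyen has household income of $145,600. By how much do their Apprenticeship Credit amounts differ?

$1,944

Nadia ($109,700): Apprenticeship Credit: $109,700 is at or below the $116,800 threshold, so the full $2,430 applies.
Miguel ($145,600): Apprenticeship Credit: $145,600 is $28,800 into a $36,000 phase-out range, leaving 7,200/36,000 of the credit: $2,430 × 7,200/36,000 = $486.
Difference: |$2,430 − $486| = $1,944.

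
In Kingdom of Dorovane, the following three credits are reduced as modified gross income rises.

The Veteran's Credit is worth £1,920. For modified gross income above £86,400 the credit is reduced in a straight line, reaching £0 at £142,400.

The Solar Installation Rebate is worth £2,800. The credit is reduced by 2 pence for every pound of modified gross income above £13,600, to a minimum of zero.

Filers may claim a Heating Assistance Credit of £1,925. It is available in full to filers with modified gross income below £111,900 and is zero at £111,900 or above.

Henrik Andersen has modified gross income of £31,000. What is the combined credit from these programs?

£6,297

Veteran's Credit: £31,000 is at or below the £86,400 threshold, so the full £1,920 applies.
Solar Installation Rebate: 2% of the £17,400 excess over £13,600 is £348; credit = £2,800 − £348 = £2,452.
Heating Assistance Credit: £31,000 is below the £111,900 cutoff, so the full £1,925 applies.
Total: £1,920 + £2,452 + £1,925 = £6,297.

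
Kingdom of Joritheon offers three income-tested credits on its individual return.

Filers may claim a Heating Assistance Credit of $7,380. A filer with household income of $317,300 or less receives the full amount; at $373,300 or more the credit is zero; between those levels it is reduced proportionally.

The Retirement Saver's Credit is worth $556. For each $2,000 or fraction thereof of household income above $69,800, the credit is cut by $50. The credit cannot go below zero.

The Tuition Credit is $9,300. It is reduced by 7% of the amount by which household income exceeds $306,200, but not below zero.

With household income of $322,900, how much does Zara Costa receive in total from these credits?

$14,773

Heating Assistance Credit: $322,900 is $5,600 into a $56,000 phase-out range, leaving 50,400/56,000 of the credit: $7,380 × 50,400/56,000 = $6,642.
Retirement Saver's Credit: income exceeds $69,800 by $253,100 → 127 increments × $50 = $6,350 ≥ base, so the credit is $0.
Tuition Credit: 7% of the $16,700 excess over $306,200 is $1,169; credit = $9,300 − $1,169 = $8,131.
Total: $6,642 + $0 + $8,131 = $14,773.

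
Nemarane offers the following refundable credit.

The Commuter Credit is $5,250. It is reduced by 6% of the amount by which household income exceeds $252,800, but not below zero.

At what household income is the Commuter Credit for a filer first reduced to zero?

The credit falls by 6% of each dollar above $252,800, so it reaches zero when the excess is $5,250 / 6% = $87,500: income = $252,800 + $87,500 = $340,300.

$340,300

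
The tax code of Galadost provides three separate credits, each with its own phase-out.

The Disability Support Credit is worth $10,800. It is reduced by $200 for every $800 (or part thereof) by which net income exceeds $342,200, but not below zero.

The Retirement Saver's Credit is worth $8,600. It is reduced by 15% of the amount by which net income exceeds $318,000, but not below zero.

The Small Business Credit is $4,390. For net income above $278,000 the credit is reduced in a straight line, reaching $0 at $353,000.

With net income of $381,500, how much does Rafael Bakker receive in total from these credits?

Disability Support Credit: income exceeds $342,200 by $39,300, which is 50 full-or-partial $800 increments; reduction = 50 × $200 = $10,000, leaving $800.
Retirement Saver's Credit: 15% of the $63,500 excess over $318,000 is $9,525 ≥ base, so the credit is $0.
Small Business Credit: $381,500 is at or above $353,000, so the credit is $0.
Total: $800 + $0 + $0 = $800.

$800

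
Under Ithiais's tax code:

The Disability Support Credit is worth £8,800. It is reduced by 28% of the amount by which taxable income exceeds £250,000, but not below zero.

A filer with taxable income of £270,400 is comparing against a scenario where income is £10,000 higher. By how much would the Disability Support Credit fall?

At £270,400 — 28% of the £20,400 excess over £250,000 is £5,712; credit = £8,800 − £5,712 = £3,088.
At £280,400 — 28% of the £30,400 excess over £250,000 is £8,512; credit = £8,800 − £8,512 = £288.
Lost: £3,088 − £288 = £2,800.

£2,800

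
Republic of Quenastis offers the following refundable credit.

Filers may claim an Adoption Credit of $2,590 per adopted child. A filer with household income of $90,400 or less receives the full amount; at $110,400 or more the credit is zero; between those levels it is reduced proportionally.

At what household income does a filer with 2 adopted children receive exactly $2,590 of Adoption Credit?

$100,400

Full credit = 2 × $2,590 = $5,180.
$2,590 is 2,590/5,180 of the full $5,180, so 2,590/5,180 of the $20,000 range has been used: income = $90,400 + $20,000 × 2,590/5,180 = $100,400.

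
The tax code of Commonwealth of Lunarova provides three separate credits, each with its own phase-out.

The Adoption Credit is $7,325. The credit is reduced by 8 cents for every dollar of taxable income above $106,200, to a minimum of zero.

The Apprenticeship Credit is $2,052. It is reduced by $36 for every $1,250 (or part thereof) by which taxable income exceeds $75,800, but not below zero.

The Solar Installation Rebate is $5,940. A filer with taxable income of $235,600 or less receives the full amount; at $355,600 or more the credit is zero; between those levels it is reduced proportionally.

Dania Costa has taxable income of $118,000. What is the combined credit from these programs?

Adoption Credit: 8% of the $11,800 excess over $106,200 is $944; credit = $7,325 − $944 = $6,381.
Apprenticeship Credit: income exceeds $75,800 by $42,200, which is 34 full-or-partial $1,250 increments; reduction = 34 × $36 = $1,224, leaving $828.
Solar Installation Rebate: $118,000 is at or below the $235,600 threshold, so the full $5,940 applies.
Total: $6,381 + $828 + $5,940 = $13,149.

$13,149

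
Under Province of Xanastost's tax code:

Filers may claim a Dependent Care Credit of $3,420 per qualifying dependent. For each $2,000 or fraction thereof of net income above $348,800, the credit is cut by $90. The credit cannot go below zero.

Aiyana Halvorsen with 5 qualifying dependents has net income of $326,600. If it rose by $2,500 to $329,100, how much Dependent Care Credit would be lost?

$0

At $326,600 — base = 5 × $3,420 = $17,100. $326,600 is at or below the $348,800 threshold, so the full $17,100 applies.
At $329,100 — base = 5 × $3,420 = $17,100. $329,100 is at or below the $348,800 threshold, so the full $17,100 applies.
Lost: $17,100 − $17,100 = $0.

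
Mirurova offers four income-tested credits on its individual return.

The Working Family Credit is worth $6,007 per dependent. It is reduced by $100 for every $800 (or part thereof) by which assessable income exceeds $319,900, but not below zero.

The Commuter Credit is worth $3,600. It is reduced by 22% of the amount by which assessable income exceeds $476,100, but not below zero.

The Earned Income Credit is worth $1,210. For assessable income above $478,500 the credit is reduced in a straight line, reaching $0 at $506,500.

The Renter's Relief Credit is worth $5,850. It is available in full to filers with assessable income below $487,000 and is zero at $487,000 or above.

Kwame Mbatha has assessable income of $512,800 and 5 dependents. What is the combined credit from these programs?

$5,835

Working Family Credit: base = 5 × $6,007 = $30,035. income exceeds $319,900 by $192,900, which is 242 full-or-partial $800 increments; reduction = 242 × $100 = $24,200, leaving $5,835.
Commuter Credit: 22% of the $36,700 excess over $476,100 is $8,074 ≥ base, so the credit is $0.
Earned Income Credit: $512,800 is at or above $506,500, so the credit is $0.
Renter's Relief Credit: $512,800 meets or exceeds the $487,000 cutoff, so the credit is $0.
Total: $5,835 + $0 + $0 + $0 = $5,835.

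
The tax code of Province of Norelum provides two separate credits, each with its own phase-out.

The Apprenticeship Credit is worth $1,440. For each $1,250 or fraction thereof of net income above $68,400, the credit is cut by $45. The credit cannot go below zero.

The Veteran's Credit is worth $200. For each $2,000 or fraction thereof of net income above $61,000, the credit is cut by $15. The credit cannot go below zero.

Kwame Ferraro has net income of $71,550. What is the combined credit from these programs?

$1,415

Apprenticeship Credit: income exceeds $68,400 by $3,150, which is 3 full-or-partial $1,250 increments; reduction = 3 × $45 = $135, leaving $1,305.
Veteran's Credit: income exceeds $61,000 by $10,550, which is 6 full-or-partial $2,000 increments; reduction = 6 × $15 = $90, leaving $110.
Total: $1,305 + $110 = $1,415.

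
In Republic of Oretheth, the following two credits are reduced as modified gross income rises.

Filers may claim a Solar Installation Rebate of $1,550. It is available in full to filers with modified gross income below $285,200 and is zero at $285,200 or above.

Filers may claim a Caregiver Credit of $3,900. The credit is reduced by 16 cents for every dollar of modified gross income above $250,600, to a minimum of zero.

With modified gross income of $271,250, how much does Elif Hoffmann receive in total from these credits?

$2,146

Solar Installation Rebate: $271,250 is below the $285,200 cutoff, so the full $1,550 applies.
Caregiver Credit: 16% of the $20,650 excess over $250,600 is $3,304; credit = $3,900 − $3,304 = $596.
Total: $1,550 + $596 = $2,146.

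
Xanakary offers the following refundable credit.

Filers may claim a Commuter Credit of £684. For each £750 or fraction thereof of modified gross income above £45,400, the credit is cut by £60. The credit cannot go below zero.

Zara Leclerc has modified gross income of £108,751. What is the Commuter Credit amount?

£0

Commuter Credit: income exceeds £45,400 by £63,351 → 85 increments × £60 = £5,100 ≥ base, so the credit is £0.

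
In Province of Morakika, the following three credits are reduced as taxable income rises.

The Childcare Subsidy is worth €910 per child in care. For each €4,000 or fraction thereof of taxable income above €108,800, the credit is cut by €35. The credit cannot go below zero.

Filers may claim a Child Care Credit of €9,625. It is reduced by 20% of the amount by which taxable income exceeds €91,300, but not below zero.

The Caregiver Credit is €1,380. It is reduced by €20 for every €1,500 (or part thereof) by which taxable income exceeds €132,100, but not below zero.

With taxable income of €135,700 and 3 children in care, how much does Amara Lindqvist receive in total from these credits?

€4,550

Childcare Subsidy: base = 3 × €910 = €2,730. income exceeds €108,800 by €26,900, which is 7 full-or-partial €4,000 increments; reduction = 7 × €35 = €245, leaving €2,485.
Child Care Credit: 20% of the €44,400 excess over €91,300 is €8,880; credit = €9,625 − €8,880 = €745.
Caregiver Credit: income exceeds €132,100 by €3,600, which is 3 full-or-partial €1,500 increments; reduction = 3 × €20 = €60, leaving €1,320.
Total: €2,485 + €745 + €1,320 = €4,550.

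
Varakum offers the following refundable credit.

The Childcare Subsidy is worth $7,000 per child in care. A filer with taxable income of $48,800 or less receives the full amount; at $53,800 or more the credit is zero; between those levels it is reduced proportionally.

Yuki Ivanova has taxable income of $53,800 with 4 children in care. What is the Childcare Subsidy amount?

$0

Childcare Subsidy: base = 4 × $7,000 = $28,000. $53,800 is at or above $53,800, so the credit is $0.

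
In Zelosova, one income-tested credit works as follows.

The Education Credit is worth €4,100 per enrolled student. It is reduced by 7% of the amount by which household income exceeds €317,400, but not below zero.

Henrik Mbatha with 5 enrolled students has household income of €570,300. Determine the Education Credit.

Education Credit: base = 5 × €4,100 = €20,500. 7% of the €252,900 excess over €317,400 is €17,703; credit = €20,500 − €17,703 = €2,797.

€2,797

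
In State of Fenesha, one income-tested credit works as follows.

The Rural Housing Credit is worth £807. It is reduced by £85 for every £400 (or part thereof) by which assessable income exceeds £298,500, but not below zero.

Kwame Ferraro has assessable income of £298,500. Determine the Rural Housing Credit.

£807

Rural Housing Credit: £298,500 is at or below the £298,500 threshold, so the full £807 applies.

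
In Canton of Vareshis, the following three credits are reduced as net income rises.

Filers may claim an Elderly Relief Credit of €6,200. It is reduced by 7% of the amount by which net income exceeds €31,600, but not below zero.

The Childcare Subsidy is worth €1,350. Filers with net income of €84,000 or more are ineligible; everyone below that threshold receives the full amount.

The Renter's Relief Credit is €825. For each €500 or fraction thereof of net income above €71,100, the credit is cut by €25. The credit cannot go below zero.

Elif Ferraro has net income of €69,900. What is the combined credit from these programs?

€5,694

Elderly Relief Credit: 7% of the €38,300 excess over €31,600 is €2,681; credit = €6,200 − €2,681 = €3,519.
Childcare Subsidy: €69,900 is below the €84,000 cutoff, so the full €1,350 applies.
Renter's Relief Credit: €69,900 is at or below the €71,100 threshold, so the full €825 applies.
Total: €3,519 + €1,350 + €825 = €5,694.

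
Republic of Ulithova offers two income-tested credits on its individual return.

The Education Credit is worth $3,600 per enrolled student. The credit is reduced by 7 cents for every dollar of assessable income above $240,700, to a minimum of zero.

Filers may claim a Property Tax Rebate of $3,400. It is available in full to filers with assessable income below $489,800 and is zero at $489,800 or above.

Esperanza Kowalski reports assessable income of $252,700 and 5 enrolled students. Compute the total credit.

$20,560

Education Credit: base = 5 × $3,600 = $18,000. 7% of the $12,000 excess over $240,700 is $840; credit = $18,000 − $840 = $17,160.
Property Tax Rebate: $252,700 is below the $489,800 cutoff, so the full $3,400 applies.
Total: $17,160 + $3,400 = $20,560.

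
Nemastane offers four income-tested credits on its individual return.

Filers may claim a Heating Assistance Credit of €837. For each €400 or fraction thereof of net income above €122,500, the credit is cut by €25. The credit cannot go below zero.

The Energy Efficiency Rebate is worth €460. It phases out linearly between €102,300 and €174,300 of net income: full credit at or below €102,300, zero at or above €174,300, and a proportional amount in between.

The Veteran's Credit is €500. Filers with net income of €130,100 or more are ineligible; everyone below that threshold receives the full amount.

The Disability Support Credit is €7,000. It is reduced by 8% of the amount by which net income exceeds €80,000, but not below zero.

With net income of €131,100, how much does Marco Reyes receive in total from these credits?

€3,475

Heating Assistance Credit: income exceeds €122,500 by €8,600, which is 22 full-or-partial €400 increments; reduction = 22 × €25 = €550, leaving €287.
Energy Efficiency Rebate: €131,100 is €28,800 into a €72,000 phase-out range, leaving 43,200/72,000 of the credit: €460 × 43,200/72,000 = €276.
Veteran's Credit: €131,100 meets or exceeds the €130,100 cutoff, so the credit is €0.
Disability Support Credit: 8% of the €51,100 excess over €80,000 is €4,088; credit = €7,000 − €4,088 = €2,912.
Total: €287 + €276 + €0 + €2,912 = €3,475.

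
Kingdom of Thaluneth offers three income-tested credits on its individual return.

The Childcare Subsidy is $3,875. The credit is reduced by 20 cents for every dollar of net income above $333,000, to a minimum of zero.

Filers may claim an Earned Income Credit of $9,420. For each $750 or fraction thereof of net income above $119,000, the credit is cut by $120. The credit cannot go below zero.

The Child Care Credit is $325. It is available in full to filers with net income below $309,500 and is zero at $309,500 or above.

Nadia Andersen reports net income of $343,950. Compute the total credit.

Childcare Subsidy: 20% of the $10,950 excess over $333,000 is $2,190; credit = $3,875 − $2,190 = $1,685.
Earned Income Credit: income exceeds $119,000 by $224,950 → 300 increments × $120 = $36,000 ≥ base, so the credit is $0.
Child Care Credit: $343,950 meets or exceeds the $309,500 cutoff, so the credit is $0.
Total: $1,685 + $0 + $0 = $1,685.

$1,685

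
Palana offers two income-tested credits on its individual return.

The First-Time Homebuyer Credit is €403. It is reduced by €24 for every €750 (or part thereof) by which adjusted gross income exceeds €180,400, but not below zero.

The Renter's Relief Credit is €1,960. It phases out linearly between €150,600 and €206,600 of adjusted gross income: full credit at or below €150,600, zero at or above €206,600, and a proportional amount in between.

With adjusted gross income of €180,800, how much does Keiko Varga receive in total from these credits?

€1,282

First-Time Homebuyer Credit: income exceeds €180,400 by €400, which is 1 full-or-partial €750 increment; reduction = 1 × €24 = €24, leaving €379.
Renter's Relief Credit: €180,800 is €30,200 into a €56,000 phase-out range, leaving 25,800/56,000 of the credit: €1,960 × 25,800/56,000 = €903.
Total: €379 + €903 = €1,282.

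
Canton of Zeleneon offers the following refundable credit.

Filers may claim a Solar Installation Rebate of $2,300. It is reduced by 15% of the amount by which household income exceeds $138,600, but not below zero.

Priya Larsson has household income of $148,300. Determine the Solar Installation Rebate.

Solar Installation Rebate: 15% of the $9,700 excess over $138,600 is $1,455; credit = $2,300 − $1,455 = $845.

$845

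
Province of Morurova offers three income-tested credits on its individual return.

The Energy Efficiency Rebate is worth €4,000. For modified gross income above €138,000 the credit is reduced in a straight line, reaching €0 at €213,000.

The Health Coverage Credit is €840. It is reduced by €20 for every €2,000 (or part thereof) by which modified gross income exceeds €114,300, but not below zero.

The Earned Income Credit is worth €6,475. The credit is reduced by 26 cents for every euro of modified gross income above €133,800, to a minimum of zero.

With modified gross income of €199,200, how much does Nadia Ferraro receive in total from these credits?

Energy Efficiency Rebate: €199,200 is €61,200 into a €75,000 phase-out range, leaving 13,800/75,000 of the credit: €4,000 × 13,800/75,000 = €736.
Health Coverage Credit: income exceeds €114,300 by €84,900 → 43 increments × €20 = €860 ≥ base, so the credit is €0.
Earned Income Credit: 26% of the €65,400 excess over €133,800 is €17,004 ≥ base, so the credit is €0.
Total: €736 + €0 + €0 = €736.

€736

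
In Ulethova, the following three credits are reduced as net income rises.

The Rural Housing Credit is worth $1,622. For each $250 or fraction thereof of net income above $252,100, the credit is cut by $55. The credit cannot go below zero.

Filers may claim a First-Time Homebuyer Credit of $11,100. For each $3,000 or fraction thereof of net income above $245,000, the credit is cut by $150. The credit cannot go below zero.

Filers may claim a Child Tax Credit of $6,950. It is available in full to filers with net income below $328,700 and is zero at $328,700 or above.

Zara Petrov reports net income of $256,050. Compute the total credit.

$18,192

Rural Housing Credit: income exceeds $252,100 by $3,950, which is 16 full-or-partial $250 increments; reduction = 16 × $55 = $880, leaving $742.
First-Time Homebuyer Credit: income exceeds $245,000 by $11,050, which is 4 full-or-partial $3,000 increments; reduction = 4 × $150 = $600, leaving $10,500.
Child Tax Credit: $256,050 is below the $328,700 cutoff, so the full $6,950 applies.
Total: $742 + $10,500 + $6,950 = $18,192.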